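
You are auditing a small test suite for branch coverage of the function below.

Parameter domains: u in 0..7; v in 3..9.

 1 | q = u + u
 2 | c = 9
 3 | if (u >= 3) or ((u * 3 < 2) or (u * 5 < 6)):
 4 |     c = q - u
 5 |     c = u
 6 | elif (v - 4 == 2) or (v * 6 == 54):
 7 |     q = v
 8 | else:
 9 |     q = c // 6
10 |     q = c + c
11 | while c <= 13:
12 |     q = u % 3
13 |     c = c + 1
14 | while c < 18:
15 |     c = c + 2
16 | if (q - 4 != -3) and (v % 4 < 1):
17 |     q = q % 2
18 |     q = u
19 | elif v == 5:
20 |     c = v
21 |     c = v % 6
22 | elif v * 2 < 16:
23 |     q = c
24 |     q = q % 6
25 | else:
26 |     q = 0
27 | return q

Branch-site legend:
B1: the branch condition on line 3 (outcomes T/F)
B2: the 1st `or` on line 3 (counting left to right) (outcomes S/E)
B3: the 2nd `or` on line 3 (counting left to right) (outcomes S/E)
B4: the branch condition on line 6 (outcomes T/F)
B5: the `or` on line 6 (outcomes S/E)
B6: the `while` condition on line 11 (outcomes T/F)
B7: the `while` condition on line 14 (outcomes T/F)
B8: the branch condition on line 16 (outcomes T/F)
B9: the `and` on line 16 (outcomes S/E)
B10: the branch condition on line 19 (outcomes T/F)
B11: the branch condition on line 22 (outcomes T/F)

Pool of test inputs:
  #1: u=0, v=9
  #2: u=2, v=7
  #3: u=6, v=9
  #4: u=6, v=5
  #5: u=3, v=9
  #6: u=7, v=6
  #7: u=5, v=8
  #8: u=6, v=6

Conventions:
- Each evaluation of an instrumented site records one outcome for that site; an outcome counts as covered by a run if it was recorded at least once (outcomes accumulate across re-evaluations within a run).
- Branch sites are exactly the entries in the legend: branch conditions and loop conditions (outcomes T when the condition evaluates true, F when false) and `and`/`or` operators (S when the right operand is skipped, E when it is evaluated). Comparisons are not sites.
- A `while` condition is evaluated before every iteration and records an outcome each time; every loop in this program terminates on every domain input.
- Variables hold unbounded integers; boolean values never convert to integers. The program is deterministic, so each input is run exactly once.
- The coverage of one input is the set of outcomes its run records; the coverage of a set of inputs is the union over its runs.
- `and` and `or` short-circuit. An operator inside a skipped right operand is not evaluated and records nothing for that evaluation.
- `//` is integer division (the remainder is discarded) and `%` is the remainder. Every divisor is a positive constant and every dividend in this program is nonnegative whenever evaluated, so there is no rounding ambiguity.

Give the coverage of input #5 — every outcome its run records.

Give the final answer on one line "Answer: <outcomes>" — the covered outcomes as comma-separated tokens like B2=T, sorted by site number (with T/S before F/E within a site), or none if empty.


Event log for input #5 (u=3, v=9):
  B2->S, B1->T, B6->T, B6->T, B6->T, B6->T, B6->T, B6->T, B6->T, B6->T
  B6->T, B6->T, B6->T, B6->F, B7->T, B7->T, B7->F, B9->E, B8->F, B10->F
  B11->F
distinct outcomes covered: B1=T, B2=S, B6=T, B6=F, B7=T, B7=F, B8=F, B9=E, B10=F, B11=F
Answer: B1=T, B2=S, B6=T, B6=F, B7=T, B7=F, B8=F, B9=E, B10=F, B11=F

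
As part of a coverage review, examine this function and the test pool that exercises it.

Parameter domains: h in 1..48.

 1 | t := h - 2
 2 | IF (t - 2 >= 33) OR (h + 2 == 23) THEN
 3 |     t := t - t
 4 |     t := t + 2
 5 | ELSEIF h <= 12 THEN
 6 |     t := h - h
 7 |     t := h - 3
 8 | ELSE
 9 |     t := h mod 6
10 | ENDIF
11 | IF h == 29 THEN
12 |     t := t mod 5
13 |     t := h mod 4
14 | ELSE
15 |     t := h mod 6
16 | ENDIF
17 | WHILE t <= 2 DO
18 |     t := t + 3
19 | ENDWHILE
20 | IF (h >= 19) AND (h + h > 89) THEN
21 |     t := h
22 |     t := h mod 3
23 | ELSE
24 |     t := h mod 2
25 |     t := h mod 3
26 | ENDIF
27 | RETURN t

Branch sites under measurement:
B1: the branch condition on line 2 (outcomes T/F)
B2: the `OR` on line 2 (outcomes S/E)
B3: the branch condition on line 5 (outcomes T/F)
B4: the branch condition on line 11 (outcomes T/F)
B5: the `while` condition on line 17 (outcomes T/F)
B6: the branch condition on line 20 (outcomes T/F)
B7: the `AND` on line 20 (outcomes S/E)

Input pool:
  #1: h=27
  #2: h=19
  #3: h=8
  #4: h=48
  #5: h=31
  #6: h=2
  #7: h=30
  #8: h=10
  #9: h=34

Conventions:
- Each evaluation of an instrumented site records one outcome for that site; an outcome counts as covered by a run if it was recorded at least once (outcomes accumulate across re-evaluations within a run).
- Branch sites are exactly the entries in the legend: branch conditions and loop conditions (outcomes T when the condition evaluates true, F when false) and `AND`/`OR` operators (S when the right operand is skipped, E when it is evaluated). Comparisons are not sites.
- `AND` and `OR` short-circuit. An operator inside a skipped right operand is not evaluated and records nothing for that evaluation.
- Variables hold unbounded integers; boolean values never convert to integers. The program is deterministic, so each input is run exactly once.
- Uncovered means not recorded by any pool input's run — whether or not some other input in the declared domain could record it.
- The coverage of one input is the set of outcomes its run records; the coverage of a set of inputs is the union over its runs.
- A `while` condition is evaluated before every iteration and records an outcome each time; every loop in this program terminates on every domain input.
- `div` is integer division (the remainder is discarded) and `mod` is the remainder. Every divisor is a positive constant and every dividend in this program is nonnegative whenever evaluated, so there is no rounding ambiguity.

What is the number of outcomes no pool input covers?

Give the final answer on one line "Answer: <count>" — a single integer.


test 1 (h=27) fires B2->E, B1->F, B3->F, B4->F, B5->F, B7->E, B6->F; hits B1=F, B2=E, B3=F, B4=F, B5=F, B6=F, B7=E
test 2 (h=19) fires B2->E, B1->F, B3->F, B4->F, B5->T, B5->F, B7->E, B6->F; hits B1=F, B2=E, B3=F, B4=F, B5=T, B5=F, B6=F, B7=E
test 3 (h=8) fires B2->E, B1->F, B3->T, B4->F, B5->T, B5->F, B7->S, B6->F; hits B1=F, B2=E, B3=T, B4=F, B5=T, B5=F, B6=F, B7=S
test 4 (h=48) fires B2->S, B1->T, B4->F, B5->T, B5->F, B7->E, B6->T; hits B1=T, B2=S, B4=F, B5=T, B5=F, B6=T, B7=E
test 5 (h=31) fires B2->E, B1->F, B3->F, B4->F, B5->T, B5->F, B7->E, B6->F; hits B1=F, B2=E, B3=F, B4=F, B5=T, B5=F, B6=F, B7=E
test 6 (h=2) fires B2->E, B1->F, B3->T, B4->F, B5->T, B5->F, B7->S, B6->F; hits B1=F, B2=E, B3=T, B4=F, B5=T, B5=F, B6=F, B7=S
test 7 (h=30) fires B2->E, B1->F, B3->F, B4->F, B5->T, B5->F, B7->E, B6->F; hits B1=F, B2=E, B3=F, B4=F, B5=T, B5=F, B6=F, B7=E
test 8 (h=10) fires B2->E, B1->F, B3->T, B4->F, B5->F, B7->S, B6->F; hits B1=F, B2=E, B3=T, B4=F, B5=F, B6=F, B7=S
test 9 (h=34) fires B2->E, B1->F, B3->F, B4->F, B5->F, B7->E, B6->F; hits B1=F, B2=E, B3=F, B4=F, B5=F, B6=F, B7=E
union over the pool: B1=T, B1=F, B2=S, B2=E, B3=T, B3=F, B4=F, B5=T, B5=F, B6=T, B6=F, B7=S, B7=E
uncovered (1 of 14): B4=T
Answer: 1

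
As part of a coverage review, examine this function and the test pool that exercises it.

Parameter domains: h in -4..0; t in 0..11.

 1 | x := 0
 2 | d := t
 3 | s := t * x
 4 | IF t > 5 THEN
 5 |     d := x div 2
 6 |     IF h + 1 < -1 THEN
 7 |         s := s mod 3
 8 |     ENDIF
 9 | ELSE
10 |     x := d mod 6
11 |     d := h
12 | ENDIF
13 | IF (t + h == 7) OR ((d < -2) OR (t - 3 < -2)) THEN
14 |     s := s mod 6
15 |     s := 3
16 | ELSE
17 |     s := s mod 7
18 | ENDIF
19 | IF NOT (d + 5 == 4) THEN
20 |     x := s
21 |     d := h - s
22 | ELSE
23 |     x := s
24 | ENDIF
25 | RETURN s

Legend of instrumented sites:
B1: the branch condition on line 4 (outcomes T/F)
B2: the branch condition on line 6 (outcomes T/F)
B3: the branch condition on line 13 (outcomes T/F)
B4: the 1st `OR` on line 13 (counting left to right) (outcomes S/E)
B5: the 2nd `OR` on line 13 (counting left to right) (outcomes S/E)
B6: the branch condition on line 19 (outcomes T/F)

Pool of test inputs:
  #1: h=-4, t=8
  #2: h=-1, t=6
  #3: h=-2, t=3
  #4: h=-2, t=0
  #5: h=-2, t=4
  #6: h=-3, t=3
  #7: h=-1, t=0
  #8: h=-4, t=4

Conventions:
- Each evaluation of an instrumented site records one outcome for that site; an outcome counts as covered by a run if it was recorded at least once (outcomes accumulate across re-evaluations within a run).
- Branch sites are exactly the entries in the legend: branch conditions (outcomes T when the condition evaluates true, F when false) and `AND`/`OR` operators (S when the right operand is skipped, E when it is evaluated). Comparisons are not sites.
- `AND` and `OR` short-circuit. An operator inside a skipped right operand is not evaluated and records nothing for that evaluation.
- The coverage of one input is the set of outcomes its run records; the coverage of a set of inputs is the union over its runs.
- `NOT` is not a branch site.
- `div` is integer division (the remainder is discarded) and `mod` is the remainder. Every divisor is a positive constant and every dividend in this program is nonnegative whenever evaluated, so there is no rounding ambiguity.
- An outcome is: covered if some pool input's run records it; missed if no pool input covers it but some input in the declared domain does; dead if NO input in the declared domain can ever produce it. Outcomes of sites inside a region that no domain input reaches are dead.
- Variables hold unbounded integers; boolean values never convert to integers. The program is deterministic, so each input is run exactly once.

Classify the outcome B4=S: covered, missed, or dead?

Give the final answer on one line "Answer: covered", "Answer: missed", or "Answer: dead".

no pool input records B4=S
but domain input (h=-4, t=11) does record it -> reachable, so missed

Answer: missed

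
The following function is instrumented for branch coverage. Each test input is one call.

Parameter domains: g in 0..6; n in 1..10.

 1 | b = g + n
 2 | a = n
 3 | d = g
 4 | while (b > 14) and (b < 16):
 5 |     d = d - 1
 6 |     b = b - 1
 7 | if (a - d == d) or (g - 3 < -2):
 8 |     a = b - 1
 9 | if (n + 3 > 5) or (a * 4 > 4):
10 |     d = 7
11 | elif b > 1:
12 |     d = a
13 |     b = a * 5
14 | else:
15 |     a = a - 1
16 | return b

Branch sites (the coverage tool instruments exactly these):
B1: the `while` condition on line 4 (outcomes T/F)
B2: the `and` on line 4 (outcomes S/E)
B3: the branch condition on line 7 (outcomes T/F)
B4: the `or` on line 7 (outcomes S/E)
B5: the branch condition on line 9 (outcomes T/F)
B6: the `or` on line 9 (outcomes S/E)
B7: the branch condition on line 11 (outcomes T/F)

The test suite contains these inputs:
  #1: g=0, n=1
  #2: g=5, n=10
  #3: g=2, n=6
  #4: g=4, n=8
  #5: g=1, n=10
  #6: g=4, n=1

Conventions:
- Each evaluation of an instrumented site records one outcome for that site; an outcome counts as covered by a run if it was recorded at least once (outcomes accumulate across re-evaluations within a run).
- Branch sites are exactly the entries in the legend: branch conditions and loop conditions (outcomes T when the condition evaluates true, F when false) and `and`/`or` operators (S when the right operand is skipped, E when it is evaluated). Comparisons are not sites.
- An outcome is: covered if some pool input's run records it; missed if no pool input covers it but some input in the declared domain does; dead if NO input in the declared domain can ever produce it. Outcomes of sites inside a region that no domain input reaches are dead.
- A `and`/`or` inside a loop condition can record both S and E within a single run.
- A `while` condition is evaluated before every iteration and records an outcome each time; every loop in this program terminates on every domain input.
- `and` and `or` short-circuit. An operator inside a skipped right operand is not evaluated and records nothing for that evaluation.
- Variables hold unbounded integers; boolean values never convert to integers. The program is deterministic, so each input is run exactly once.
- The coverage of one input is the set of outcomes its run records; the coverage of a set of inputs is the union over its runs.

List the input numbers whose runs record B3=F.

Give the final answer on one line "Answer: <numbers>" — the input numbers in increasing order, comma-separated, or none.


input #1 (g=0, n=1): misses B3=F
input #2 (g=5, n=10): covers B3=F
input #3 (g=2, n=6): covers B3=F
input #4 (g=4, n=8): misses B3=F
input #5 (g=1, n=10): covers B3=F
input #6 (g=4, n=1): covers B3=F
Answer: 2, 3, 5, 6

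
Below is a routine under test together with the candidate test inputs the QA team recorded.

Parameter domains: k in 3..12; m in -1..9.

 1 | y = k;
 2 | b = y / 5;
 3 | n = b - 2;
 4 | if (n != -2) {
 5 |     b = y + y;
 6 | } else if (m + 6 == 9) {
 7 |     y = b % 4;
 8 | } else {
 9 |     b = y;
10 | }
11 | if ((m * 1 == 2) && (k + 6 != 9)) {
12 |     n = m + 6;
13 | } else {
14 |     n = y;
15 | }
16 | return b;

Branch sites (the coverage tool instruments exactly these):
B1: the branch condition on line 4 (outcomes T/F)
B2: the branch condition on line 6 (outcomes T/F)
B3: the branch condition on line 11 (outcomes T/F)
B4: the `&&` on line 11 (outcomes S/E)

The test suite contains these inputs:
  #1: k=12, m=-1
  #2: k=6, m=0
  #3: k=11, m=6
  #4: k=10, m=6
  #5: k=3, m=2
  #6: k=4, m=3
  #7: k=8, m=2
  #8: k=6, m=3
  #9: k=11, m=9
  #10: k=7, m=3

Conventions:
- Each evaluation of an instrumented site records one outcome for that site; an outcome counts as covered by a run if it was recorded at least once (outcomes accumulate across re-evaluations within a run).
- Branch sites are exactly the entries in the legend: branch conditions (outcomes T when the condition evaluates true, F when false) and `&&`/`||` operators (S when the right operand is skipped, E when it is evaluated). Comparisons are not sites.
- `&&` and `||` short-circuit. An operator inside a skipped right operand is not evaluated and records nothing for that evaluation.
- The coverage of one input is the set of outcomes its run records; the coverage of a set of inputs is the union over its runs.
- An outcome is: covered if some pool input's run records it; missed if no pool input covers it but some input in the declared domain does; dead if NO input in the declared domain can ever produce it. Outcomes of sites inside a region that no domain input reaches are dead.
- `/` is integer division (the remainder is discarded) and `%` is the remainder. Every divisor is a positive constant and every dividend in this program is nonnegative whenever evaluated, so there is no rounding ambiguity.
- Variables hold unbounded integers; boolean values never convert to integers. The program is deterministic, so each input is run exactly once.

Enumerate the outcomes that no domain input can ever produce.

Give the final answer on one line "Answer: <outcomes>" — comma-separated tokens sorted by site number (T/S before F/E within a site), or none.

sweeping the full domain (110 inputs) for each outcome:
  reachable outcomes have witnesses, e.g. B1=T (e.g. k=5, m=-1), B1=F (e.g. k=3, m=-1), B2=T (e.g. k=3, m=3), B2=F (e.g. k=3, m=-1)

Answer: none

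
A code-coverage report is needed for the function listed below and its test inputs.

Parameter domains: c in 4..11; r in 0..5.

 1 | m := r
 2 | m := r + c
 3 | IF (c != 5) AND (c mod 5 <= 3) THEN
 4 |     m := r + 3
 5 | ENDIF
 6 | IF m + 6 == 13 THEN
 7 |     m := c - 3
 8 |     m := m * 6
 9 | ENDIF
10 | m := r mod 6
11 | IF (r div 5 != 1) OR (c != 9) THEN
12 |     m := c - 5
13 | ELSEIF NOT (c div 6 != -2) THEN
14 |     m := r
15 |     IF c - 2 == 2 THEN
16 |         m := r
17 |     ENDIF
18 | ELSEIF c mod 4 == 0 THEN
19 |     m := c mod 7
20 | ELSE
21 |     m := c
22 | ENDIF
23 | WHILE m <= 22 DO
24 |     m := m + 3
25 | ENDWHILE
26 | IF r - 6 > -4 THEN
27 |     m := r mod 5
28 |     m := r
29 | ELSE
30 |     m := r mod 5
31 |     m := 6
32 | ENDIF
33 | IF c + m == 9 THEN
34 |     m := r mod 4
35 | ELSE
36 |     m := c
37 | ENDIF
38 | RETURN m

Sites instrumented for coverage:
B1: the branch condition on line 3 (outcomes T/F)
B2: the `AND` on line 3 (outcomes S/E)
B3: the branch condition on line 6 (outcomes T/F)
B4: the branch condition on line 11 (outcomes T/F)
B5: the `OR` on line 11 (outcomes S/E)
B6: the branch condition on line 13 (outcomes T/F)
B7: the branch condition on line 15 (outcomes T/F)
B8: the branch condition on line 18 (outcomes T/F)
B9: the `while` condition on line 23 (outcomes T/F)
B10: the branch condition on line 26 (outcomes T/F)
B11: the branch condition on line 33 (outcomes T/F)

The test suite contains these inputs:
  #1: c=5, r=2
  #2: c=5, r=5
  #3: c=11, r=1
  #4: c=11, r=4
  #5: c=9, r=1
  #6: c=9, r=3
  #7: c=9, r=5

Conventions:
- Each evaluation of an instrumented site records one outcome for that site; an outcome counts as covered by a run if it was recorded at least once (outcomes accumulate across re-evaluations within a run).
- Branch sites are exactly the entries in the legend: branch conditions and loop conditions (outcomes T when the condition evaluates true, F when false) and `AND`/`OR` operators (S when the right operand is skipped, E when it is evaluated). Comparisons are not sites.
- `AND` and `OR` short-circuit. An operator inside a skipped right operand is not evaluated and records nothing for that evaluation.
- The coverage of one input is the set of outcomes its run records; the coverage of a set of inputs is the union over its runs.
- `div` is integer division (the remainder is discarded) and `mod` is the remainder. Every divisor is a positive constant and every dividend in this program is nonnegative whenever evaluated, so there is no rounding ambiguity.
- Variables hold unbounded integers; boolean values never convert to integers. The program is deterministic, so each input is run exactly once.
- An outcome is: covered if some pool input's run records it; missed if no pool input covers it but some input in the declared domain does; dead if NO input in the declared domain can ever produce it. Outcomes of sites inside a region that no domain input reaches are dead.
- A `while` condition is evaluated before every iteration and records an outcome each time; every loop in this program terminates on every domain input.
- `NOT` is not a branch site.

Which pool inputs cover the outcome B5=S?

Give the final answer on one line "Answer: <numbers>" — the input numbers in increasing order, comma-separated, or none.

input #1 (c=5, r=2): produces B5=S
input #2 (c=5, r=5): does not produce B5=S
input #3 (c=11, r=1): produces B5=S
input #4 (c=11, r=4): produces B5=S
input #5 (c=9, r=1): produces B5=S
input #6 (c=9, r=3): produces B5=S
input #7 (c=9, r=5): does not produce B5=S

Answer: 1, 3, 4, 5, 6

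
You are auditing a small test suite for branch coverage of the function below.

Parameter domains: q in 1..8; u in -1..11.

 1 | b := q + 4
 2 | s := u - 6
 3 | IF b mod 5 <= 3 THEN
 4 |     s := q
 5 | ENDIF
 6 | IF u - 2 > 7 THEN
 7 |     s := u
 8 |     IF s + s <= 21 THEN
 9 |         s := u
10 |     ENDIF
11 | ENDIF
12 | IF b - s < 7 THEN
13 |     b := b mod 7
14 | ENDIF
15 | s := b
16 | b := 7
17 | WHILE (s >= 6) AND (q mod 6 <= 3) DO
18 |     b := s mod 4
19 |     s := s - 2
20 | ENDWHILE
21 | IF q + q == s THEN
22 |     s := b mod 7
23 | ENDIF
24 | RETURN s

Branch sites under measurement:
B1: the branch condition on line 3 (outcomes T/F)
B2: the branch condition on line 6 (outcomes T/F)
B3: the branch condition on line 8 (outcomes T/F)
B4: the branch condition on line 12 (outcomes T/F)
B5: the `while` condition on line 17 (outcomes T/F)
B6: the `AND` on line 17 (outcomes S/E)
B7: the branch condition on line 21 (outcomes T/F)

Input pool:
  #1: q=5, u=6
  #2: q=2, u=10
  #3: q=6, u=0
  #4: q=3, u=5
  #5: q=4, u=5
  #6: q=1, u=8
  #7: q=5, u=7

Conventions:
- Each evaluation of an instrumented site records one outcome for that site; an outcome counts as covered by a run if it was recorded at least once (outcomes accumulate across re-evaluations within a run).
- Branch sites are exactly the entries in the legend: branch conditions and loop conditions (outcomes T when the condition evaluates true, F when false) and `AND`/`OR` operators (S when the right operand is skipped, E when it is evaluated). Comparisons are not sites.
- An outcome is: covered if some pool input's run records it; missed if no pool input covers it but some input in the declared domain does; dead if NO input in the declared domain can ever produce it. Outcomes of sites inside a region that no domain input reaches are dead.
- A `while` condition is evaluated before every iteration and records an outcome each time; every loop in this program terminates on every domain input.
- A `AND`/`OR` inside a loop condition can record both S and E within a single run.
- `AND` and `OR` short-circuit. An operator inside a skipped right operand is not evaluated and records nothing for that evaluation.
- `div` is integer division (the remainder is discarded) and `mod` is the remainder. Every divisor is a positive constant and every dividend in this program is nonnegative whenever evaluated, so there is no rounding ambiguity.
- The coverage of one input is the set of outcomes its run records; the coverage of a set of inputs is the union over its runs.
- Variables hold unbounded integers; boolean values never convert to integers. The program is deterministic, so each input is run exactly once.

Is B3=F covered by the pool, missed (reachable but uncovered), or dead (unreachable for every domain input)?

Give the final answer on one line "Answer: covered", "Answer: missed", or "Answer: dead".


no pool input records B3=F
but domain input (q=1, u=11) does record it -> reachable, so missed
Answer: missed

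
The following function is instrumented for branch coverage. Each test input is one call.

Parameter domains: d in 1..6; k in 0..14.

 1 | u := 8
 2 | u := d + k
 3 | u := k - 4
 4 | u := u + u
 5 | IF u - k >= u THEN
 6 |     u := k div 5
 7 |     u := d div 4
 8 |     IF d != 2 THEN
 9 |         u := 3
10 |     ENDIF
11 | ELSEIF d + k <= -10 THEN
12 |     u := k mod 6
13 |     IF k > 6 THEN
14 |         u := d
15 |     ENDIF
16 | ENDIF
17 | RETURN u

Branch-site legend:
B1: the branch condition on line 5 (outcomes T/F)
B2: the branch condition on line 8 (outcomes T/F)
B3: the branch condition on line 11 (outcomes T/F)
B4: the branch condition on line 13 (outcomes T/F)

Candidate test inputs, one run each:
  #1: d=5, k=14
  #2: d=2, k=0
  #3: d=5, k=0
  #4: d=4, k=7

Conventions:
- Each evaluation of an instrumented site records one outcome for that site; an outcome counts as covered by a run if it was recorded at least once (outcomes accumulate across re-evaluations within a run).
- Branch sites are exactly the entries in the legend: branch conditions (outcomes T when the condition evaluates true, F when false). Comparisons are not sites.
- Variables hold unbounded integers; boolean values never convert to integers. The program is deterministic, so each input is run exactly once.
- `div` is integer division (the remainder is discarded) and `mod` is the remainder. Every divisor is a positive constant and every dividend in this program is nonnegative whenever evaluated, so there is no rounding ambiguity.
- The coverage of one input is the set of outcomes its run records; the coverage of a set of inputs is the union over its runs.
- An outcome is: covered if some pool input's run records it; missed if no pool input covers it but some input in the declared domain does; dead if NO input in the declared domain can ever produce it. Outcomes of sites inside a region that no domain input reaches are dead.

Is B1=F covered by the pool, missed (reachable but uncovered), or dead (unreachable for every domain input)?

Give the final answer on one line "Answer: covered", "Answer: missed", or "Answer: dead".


B1=F is recorded by pool input(s) 1, 4 -> covered
Answer: covered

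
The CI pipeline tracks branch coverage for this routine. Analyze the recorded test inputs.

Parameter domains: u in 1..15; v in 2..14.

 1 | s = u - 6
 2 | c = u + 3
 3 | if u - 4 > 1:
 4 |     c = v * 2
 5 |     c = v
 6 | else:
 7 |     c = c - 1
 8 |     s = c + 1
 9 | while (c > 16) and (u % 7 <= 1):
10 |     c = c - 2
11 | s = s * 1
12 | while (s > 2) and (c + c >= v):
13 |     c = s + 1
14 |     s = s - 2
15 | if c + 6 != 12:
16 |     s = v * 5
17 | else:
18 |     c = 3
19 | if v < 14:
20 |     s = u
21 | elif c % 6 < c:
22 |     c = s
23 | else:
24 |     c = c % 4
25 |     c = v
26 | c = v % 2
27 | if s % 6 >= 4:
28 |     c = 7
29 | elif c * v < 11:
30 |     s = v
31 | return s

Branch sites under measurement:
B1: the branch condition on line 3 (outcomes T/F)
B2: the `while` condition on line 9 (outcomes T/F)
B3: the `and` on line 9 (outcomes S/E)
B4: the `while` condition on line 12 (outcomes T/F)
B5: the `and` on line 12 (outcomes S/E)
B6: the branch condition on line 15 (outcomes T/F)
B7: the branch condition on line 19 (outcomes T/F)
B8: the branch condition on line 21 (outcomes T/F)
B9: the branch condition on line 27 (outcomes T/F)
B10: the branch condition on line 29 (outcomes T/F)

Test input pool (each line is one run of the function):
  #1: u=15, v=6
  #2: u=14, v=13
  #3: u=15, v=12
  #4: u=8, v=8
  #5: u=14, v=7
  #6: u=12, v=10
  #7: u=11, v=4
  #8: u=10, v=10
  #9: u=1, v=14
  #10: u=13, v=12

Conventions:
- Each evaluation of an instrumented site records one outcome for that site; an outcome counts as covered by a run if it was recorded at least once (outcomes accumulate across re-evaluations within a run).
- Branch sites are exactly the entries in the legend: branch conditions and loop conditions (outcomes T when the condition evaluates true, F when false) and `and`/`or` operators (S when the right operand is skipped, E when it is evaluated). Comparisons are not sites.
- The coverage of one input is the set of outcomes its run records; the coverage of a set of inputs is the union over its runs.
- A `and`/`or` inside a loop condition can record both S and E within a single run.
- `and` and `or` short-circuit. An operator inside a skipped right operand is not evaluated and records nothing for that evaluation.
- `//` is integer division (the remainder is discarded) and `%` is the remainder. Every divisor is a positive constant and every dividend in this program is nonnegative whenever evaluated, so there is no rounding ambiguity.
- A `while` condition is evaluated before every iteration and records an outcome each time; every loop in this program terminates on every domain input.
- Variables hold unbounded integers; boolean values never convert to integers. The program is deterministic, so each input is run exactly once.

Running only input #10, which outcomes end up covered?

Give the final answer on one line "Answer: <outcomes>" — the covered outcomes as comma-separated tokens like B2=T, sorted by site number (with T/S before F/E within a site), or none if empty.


Simulating input #10 (u=13, v=12) step by step:
  B1->T, B3->S, B2->F, B5->E, B4->T, B5->E, B4->T, B5->E, B4->T, B5->S
  B4->F, B6->T, B7->T, B9->F, B10->T
collecting distinct outcomes: B1=T, B2=F, B3=S, B4=T, B4=F, B5=S, B5=E, B6=T, B7=T, B9=F, B10=T
Answer: B1=T, B2=F, B3=S, B4=T, B4=F, B5=S, B5=E, B6=T, B7=T, B9=F, B10=T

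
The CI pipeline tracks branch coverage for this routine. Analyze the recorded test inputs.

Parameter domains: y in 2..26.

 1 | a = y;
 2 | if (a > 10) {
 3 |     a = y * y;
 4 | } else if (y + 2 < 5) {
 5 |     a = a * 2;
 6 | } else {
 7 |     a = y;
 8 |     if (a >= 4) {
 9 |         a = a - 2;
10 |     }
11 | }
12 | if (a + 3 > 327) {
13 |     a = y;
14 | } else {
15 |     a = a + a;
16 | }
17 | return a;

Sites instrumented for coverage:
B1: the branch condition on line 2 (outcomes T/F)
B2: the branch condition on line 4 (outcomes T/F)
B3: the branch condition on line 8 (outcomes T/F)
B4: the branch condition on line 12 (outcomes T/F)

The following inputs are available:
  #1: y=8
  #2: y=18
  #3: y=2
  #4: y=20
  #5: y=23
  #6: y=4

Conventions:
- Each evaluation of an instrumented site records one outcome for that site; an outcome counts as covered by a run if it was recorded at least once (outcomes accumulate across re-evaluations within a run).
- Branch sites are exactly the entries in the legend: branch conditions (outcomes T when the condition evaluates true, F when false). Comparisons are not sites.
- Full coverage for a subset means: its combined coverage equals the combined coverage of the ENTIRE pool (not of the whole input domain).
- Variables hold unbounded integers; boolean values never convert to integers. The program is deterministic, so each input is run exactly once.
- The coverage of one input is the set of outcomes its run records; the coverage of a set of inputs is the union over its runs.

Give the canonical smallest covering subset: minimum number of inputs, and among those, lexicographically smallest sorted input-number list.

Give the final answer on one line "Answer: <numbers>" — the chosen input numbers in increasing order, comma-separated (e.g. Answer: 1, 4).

run #1 (y=8) runs B1->F, B2->F, B3->T, B4->F; records B1=F, B2=F, B3=T, B4=F
run #2 (y=18) runs B1->T, B4->F; records B1=T, B4=F
run #3 (y=2) runs B1->F, B2->T, B4->F; records B1=F, B2=T, B4=F
run #4 (y=20) runs B1->T, B4->T; records B1=T, B4=T
run #5 (y=23) runs B1->T, B4->T; records B1=T, B4=T
run #6 (y=4) runs B1->F, B2->F, B3->T, B4->F; records B1=F, B2=F, B3=T, B4=F
together the pool reaches 7 outcomes: B1=T, B1=F, B2=T, B2=F, B3=T, B4=T, B4=F
size 1 is not enough: best union over all size-1 subsets is 4/7
size 2 is not enough: best union over all size-2 subsets is 6/7
the canonical winner is {1, 3, 4}: size 3, full 7-outcome coverage, earliest index list among size-3 covers

Answer: 1, 3, 4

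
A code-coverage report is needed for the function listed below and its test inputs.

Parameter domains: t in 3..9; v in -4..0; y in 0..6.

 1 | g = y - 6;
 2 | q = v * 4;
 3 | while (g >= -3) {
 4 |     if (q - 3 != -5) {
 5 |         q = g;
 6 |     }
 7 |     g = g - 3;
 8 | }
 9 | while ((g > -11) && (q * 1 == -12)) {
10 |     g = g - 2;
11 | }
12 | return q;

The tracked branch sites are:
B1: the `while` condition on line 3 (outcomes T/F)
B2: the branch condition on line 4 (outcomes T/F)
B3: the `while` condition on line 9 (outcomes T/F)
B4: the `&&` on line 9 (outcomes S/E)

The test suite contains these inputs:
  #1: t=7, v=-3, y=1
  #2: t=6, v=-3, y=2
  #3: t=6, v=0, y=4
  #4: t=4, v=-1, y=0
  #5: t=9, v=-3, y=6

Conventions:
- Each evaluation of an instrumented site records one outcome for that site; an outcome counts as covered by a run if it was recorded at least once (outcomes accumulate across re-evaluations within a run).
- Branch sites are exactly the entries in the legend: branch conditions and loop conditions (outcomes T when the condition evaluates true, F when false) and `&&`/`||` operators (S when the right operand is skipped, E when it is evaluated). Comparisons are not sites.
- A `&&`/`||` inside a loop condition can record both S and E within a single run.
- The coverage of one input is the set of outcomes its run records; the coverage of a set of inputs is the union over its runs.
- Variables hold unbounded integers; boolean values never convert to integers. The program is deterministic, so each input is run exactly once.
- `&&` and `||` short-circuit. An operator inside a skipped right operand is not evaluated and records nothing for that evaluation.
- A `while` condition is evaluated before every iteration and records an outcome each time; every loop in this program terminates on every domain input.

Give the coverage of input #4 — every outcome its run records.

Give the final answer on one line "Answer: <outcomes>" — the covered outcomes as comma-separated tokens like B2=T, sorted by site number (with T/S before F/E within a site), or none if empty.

Simulating input #4 (t=4, v=-1, y=0) step by step:
  B1->F, B4->E, B3->F
as a set, this run covers: B1=F, B3=F, B4=E

Answer: B1=F, B3=F, B4=E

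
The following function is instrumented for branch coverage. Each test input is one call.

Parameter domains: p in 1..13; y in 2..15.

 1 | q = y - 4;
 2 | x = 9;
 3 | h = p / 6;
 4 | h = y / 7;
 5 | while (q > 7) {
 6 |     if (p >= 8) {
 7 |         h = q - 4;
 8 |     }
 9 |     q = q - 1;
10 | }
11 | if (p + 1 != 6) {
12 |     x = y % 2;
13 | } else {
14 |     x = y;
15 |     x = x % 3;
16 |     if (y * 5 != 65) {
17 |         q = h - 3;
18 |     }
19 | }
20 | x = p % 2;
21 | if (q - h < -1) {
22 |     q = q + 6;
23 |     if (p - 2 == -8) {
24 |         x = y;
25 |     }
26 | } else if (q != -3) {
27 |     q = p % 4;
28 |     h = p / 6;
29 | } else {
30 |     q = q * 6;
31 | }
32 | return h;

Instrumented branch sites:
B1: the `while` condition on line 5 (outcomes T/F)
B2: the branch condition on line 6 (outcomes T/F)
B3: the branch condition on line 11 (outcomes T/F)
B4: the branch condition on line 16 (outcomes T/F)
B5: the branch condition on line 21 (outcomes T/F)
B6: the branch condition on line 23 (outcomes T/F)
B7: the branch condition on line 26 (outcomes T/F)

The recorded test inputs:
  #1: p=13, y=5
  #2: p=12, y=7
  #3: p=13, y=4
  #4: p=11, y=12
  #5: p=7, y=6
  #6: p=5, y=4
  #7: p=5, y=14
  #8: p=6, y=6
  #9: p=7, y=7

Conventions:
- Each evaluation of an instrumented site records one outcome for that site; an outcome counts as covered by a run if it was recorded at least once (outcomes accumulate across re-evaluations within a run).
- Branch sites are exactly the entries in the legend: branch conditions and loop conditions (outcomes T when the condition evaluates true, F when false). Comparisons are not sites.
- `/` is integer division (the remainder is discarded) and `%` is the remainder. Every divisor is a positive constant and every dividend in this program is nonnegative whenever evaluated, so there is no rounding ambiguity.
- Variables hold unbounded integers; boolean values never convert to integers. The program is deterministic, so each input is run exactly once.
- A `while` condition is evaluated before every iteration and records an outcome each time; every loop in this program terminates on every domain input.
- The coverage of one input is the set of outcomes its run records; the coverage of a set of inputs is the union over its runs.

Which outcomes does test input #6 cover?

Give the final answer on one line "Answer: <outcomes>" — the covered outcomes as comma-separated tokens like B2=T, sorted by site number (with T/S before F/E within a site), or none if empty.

Event log for input #6 (p=5, y=4):
  B1->F, B3->F, B4->T, B5->T, B6->F
distinct outcomes covered: B1=F, B3=F, B4=T, B5=T, B6=F

Answer: B1=F, B3=F, B4=T, B5=T, B6=F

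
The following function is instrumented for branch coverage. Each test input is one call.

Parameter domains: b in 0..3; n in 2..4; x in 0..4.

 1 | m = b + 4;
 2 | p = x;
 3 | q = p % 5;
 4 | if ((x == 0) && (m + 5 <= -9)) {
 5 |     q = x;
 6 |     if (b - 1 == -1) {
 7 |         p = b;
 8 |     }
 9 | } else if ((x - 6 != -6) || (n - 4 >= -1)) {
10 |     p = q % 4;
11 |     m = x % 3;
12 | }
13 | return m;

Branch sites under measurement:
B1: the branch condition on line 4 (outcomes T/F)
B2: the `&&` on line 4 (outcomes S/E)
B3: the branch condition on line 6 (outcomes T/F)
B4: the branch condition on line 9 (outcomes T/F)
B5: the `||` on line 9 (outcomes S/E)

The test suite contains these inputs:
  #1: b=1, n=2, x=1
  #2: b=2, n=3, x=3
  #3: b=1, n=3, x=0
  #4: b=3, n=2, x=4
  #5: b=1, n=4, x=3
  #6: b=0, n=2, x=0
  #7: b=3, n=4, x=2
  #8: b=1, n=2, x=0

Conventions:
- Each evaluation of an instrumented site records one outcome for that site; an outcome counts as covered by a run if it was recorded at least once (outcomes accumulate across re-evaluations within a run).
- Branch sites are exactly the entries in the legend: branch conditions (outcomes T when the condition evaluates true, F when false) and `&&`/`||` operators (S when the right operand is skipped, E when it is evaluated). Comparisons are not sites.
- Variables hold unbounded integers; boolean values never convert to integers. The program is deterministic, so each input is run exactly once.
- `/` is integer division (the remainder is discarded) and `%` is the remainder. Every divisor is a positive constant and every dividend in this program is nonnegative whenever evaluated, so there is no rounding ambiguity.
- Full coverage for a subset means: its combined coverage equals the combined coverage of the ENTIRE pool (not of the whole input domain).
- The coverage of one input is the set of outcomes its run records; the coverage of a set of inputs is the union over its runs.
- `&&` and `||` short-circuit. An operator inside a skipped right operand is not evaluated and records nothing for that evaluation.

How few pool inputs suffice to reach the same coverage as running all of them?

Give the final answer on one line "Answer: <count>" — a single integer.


input #1, b=1, n=2, x=1: events B2->S, B1->F, B5->S, B4->T; outcomes B1=F, B2=S, B4=T, B5=S
input #2, b=2, n=3, x=3: events B2->S, B1->F, B5->S, B4->T; outcomes B1=F, B2=S, B4=T, B5=S
input #3, b=1, n=3, x=0: events B2->E, B1->F, B5->E, B4->T; outcomes B1=F, B2=E, B4=T, B5=E
input #4, b=3, n=2, x=4: events B2->S, B1->F, B5->S, B4->T; outcomes B1=F, B2=S, B4=T, B5=S
input #5, b=1, n=4, x=3: events B2->S, B1->F, B5->S, B4->T; outcomes B1=F, B2=S, B4=T, B5=S
input #6, b=0, n=2, x=0: events B2->E, B1->F, B5->E, B4->F; outcomes B1=F, B2=E, B4=F, B5=E
input #7, b=3, n=4, x=2: events B2->S, B1->F, B5->S, B4->T; outcomes B1=F, B2=S, B4=T, B5=S
input #8, b=1, n=2, x=0: events B2->E, B1->F, B5->E, B4->F; outcomes B1=F, B2=E, B4=F, B5=E
together the pool reaches 7 outcomes: B1=F, B2=S, B2=E, B4=T, B4=F, B5=S, B5=E
checked all size-1 subsets: none covers 7 outcomes (max 4/7)
size 2: inputs {1, 6} cover all 7 outcomes, and no lexicographically smaller subset of this size does
Answer: 2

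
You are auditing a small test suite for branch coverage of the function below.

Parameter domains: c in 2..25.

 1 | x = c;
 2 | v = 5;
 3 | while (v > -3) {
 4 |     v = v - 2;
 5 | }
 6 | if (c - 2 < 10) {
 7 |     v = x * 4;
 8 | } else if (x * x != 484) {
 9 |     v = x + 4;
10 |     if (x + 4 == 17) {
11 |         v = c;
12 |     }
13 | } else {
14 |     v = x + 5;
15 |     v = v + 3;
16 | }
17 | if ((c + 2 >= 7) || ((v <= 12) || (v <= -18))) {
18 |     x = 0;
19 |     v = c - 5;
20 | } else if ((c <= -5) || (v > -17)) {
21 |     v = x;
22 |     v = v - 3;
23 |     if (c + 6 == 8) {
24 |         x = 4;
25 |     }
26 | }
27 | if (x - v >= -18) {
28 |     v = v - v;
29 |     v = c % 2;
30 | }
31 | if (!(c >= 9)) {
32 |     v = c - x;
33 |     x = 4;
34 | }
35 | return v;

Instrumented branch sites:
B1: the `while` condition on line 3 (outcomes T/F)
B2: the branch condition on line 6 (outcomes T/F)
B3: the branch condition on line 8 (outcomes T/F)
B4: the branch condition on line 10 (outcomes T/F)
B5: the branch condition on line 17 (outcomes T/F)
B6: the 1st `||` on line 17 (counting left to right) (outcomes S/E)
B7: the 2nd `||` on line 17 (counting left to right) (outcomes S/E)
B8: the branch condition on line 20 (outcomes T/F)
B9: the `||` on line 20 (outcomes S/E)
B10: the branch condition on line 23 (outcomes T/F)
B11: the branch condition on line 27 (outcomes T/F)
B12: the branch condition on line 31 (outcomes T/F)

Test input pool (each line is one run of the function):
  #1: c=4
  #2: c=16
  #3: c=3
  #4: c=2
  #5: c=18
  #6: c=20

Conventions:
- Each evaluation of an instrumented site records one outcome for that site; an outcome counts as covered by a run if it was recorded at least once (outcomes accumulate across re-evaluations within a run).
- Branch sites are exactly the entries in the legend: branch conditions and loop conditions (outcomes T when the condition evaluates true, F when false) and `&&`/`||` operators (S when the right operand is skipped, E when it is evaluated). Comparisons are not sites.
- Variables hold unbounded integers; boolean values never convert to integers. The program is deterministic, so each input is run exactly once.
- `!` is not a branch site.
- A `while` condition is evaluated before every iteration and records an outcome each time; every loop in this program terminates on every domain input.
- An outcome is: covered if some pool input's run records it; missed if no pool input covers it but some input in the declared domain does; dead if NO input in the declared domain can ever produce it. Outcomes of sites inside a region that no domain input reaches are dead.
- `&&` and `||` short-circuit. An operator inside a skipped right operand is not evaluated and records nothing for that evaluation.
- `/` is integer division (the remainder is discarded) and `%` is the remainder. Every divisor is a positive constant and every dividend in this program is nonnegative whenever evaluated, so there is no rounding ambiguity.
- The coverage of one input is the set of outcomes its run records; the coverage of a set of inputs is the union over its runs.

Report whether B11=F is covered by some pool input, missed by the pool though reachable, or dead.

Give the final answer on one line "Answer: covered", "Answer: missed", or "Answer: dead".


no pool input records B11=F
but domain input (c=24) does record it -> reachable, so missed
Answer: missed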